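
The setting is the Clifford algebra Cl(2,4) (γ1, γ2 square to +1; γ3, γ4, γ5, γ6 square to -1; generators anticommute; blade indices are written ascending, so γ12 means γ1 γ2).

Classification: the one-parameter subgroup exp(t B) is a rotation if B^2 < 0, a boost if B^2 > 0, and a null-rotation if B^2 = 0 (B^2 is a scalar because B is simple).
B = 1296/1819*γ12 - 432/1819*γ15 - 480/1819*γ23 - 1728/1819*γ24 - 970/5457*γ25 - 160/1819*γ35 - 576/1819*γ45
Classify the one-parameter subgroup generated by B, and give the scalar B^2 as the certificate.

B^2 term by term: the squares give (1296/1819)^2*(γ12)^2 + (-432/1819)^2*(γ15)^2 + (-480/1819)^2*(γ23)^2 + (-1728/1819)^2*(γ24)^2 + (-970/5457)^2*(γ25)^2 + (-160/1819)^2*(γ35)^2 + (-576/1819)^2*(γ45)^2 = 1679616/3308761*(-1) + 186624/3308761*(+1) + 230400/3308761*(+1) + 2985984/3308761*(+1) + 940900/29778849*(+1) + 25600/3308761*(-1) + 331776/3308761*(-1) = 4/9 (each basis 2-blade squares to minus the product of its generators' squares); cross terms between blades sharing an index anticommute and cancel; the commuting (index-disjoint) pairs give grade-4 terms 2*c*c'*(blade product), which cancel blade by blade — γ1235: -414720/3308761 + 414720/3308761 = 0; γ1245: -1492992/3308761 + 1492992/3308761 = 0; γ2345: 552960/3308761 - 552960/3308761 = 0 — confirming B is simple. So B^2 = 4/9.
Answer: boost, certificate B^2 = 4/9. No conjugation can change B^2 = 4/9; the sign gives the class.


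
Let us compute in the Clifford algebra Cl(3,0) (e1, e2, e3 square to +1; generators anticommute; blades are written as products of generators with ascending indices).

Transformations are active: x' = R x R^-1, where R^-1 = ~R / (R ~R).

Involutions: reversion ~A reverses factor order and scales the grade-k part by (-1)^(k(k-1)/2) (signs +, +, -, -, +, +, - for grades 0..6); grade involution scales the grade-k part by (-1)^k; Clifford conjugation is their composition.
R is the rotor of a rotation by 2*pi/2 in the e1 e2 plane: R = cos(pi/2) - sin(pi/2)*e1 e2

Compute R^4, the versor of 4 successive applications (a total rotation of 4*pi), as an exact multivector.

Rotor phase runs at HALF the rotation angle; powers of one rotor simply add phase, so after 4 steps in e1 e2 the phase is 4*pi/2 = 2*pi and R^4 = cos(2*pi) - sin(2*pi)*e1 e2.
cos(2*pi) = 1 and sin(2*pi) = 0, so R^4 = 1. The total rotation 4*pi is 2 full turns, so every vector returns to itself, yet the rotor is +1, back on the identity sheet (an even number of 2*pi turns).
Answer: 1


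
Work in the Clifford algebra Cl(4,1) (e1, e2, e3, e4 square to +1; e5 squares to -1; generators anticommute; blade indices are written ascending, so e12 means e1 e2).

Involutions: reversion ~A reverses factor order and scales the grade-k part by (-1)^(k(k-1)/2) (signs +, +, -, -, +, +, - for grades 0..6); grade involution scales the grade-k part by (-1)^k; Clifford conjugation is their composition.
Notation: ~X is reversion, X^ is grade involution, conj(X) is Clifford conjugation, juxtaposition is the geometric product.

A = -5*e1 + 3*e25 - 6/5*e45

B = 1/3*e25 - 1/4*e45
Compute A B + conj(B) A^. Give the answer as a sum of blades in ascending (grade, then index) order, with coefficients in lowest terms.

first term: 13/10 - 7/20*e24 - 5/3*e125 + 5/4*e145
second term: -13/10 - 7/20*e24 - 5/3*e125 + 5/4*e145
Answer: -7/10*e24 - 10/3*e125 + 5/2*e145


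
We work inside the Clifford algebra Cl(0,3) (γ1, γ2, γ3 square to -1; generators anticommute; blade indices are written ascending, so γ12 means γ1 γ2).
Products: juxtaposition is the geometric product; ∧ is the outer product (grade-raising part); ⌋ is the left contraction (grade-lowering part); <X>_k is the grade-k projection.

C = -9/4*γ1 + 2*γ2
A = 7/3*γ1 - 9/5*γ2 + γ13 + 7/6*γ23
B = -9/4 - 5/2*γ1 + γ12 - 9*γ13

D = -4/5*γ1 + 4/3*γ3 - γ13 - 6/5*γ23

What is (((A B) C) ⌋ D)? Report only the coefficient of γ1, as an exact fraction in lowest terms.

step 1: 89/6 - 141/20*γ1 + 103/60*γ2 + 37/2*γ3 + 6*γ12 - 13/12*γ13 - 29/8*γ23 - 1147/60*γ123
step 2: -4631/240 - 363/8*γ1 + 97/6*γ2 - 77/16*γ3 - 819/80*γ12 + 407/120*γ13 - 6401/80*γ23 + 991/96*γ123
step 3: -9188/75 + 24299/1200*γ1 + 231/40*γ2 - 18613/360*γ3 + 4631/240*γ13 + 4631/200*γ23
Answer: 24299/1200


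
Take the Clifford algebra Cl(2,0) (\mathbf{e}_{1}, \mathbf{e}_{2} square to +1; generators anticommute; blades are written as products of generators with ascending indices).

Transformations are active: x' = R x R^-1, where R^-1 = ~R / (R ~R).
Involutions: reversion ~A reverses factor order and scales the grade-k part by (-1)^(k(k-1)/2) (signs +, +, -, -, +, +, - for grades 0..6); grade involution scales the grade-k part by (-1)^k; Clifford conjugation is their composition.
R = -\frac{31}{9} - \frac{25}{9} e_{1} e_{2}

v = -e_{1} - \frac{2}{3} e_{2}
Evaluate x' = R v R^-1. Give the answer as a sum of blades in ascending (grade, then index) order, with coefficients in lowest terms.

~R = -\frac{31}{9} + \frac{25}{9} e_{1} e_{2}, and R ~R = \frac{1586}{81}, so R^-1 = ~R / (\frac{1586}{81}).
R v = \frac{143}{27} e_{1} - \frac{13}{27} e_{2}
Answer: -\frac{158}{183} e_{1} + \frac{51}{61} e_{2}


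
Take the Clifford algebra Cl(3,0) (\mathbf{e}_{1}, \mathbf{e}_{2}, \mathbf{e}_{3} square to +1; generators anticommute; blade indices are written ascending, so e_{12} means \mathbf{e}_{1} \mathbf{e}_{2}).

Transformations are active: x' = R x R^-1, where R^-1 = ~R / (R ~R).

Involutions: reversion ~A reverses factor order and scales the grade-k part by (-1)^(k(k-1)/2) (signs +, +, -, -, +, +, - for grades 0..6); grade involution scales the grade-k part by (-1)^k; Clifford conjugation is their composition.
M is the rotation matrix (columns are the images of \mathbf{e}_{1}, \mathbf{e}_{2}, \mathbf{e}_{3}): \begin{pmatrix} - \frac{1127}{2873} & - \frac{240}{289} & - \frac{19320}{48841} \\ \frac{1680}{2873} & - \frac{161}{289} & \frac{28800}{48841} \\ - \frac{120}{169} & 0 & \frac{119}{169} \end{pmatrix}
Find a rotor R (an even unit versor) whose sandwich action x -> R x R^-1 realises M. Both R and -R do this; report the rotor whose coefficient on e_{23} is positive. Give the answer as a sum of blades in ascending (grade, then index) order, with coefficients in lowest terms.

Method: write R = a + b12*e_{12} + b13*e_{13} + b23*e_{23} with a^2 + b12^2 + b13^2 + b23^2 = 1 (so R^-1 = ~R). Expanding the columns R e_j ~R gives tr M = 4a^2 - 1 and, from the antisymmetric part, M21 - M12 = -4a*b12, M13 - M31 = 4a*b13, M32 - M23 = -4a*b23.
Here tr M = -\frac{11977}{48841}, so a^2 = (1 + tr M)/4 = \frac{9216}{48841} and a = ±\frac{96}{221}. Taking a = \frac{96}{221}: M21 - M12 = \frac{69120}{48841}, M13 - M31 = \frac{15360}{48841}, M32 - M23 = -\frac{28800}{48841}, giving b12 = -\frac{180}{221}, b13 = \frac{40}{221}, b23 = \frac{75}{221}, i.e. R = \frac{96}{221} - \frac{180}{221} e_{12} + \frac{40}{221} e_{13} + \frac{75}{221} e_{23}.
Its e_{23} coefficient is already positive.
Answer: \frac{96}{221} - \frac{180}{221} e_{12} + \frac{40}{221} e_{13} + \frac{75}{221} e_{23}. Sheet selection: the two-to-one cover makes ±R indistinguishable at the matrix level (trace -\frac{11977}{48841}), so uniqueness comes from the required sign on e_{23}.


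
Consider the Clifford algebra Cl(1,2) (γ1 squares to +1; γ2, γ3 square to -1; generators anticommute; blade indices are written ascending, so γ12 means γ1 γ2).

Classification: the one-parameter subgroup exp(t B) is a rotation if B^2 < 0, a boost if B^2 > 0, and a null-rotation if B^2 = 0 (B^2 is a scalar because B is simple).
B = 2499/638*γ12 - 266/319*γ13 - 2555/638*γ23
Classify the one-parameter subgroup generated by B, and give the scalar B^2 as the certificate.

B^2 term by term: the squares give (2499/638)^2*(γ12)^2 + (-266/319)^2*(γ13)^2 + (-2555/638)^2*(γ23)^2 = 6245001/407044*(+1) + 70756/101761*(+1) + 6528025/407044*(-1) = 0 (each basis 2-blade squares to minus the product of its generators' squares); cross terms between blades sharing an index anticommute and cancel. So B^2 = 0.
Answer: null-rotation, certificate B^2 = 0. Check the certificate: B^2 = 0, and that sign is decisive whatever form B takes.


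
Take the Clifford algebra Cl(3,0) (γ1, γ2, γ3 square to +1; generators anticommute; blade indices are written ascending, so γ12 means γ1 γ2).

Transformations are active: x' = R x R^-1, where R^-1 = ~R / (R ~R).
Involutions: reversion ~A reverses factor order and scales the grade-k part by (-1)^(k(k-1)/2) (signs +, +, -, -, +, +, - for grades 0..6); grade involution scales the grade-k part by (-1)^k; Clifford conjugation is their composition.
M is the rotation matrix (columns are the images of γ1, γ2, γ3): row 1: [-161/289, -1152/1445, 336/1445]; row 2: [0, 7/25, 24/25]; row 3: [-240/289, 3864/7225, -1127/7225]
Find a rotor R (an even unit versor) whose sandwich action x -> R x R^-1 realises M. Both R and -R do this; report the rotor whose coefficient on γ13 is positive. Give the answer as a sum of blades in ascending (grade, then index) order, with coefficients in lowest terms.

Method: write R = a + b12*γ12 + b13*γ13 + b23*γ23 with a^2 + b12^2 + b13^2 + b23^2 = 1 (so R^-1 = ~R). Expanding the columns R e_j ~R gives tr M = 4a^2 - 1 and, from the antisymmetric part, M21 - M12 = -4a*b12, M13 - M31 = 4a*b13, M32 - M23 = -4a*b23.
Here tr M = -3129/7225, so a^2 = (1 + tr M)/4 = 1024/7225 and a = ±32/85. Taking a = 32/85: M21 - M12 = 1152/1445, M13 - M31 = 1536/1445, M32 - M23 = -3072/7225, giving b12 = -9/17, b13 = 12/17, b23 = 24/85, i.e. R = 32/85 - 9/17*γ12 + 12/17*γ13 + 24/85*γ23.
Its γ13 coefficient is already positive.
Answer: 32/85 - 9/17*γ12 + 12/17*γ13 + 24/85*γ23. Sheet selection: the two-to-one cover makes ±R indistinguishable at the matrix level (trace -3129/7225), so uniqueness comes from the required sign on γ13.


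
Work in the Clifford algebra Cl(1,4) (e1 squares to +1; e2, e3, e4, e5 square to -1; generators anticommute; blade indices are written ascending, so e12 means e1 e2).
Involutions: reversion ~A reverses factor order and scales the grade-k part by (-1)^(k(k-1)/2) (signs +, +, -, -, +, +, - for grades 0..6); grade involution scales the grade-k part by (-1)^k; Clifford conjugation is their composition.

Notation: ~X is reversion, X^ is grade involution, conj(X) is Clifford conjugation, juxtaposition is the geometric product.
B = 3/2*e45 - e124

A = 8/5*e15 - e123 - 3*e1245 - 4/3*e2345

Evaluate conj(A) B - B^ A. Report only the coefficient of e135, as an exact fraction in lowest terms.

first term: 3*e5 + 9/2*e12 - 12/5*e14 + 2*e23 + e34 + 4/3*e135 - 8/5*e245 - 3/2*e12345
second term: 3*e5 + 9/2*e12 - 12/5*e14 + 2*e23 + e34 - 4/3*e135 + 8/5*e245 - 3/2*e12345
Answer: 8/3


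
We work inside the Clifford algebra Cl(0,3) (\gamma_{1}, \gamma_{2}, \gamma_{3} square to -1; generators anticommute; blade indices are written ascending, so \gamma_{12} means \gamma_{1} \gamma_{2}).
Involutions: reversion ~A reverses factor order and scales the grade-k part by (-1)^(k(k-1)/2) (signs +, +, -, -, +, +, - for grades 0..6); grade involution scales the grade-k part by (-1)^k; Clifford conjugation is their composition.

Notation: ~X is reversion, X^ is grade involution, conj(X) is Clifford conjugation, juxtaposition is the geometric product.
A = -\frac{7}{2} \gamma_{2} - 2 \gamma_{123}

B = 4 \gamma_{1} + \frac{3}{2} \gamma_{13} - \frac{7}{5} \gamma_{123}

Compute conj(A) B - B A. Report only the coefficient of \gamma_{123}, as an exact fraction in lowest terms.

first term: \frac{14}{5} - 3 \gamma_{2} - 14 \gamma_{12} - \frac{49}{10} \gamma_{13} + 8 \gamma_{23} - \frac{21}{4} \gamma_{123}
second term: \frac{14}{5} - 3 \gamma_{2} - 14 \gamma_{12} + \frac{49}{10} \gamma_{13} + 8 \gamma_{23} + \frac{21}{4} \gamma_{123}
Answer: -\frac{21}{2}


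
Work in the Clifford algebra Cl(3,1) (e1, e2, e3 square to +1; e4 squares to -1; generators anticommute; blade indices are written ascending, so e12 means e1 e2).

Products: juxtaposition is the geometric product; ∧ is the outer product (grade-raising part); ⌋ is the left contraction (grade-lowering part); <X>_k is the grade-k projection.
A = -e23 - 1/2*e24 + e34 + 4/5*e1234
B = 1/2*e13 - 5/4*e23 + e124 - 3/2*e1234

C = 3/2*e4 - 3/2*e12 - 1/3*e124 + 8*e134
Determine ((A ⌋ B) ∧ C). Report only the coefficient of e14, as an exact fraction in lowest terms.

step 1: -1/20 - 1/2*e1 - 3/2*e12 - 3/4*e13 - 3/2*e14
step 2: -3/40*e4 + 3/40*e12 - 3/4*e14 - 67/30*e124 - 61/40*e134
Answer: -3/4


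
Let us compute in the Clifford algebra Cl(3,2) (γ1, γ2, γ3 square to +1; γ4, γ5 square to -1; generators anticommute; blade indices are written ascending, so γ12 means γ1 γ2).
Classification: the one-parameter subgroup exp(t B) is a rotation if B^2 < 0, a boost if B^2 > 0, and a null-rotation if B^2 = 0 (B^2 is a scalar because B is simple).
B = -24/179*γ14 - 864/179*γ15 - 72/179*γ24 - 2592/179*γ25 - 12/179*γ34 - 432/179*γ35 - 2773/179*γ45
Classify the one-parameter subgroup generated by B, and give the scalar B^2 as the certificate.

B^2 term by term: the squares give (-24/179)^2*(γ14)^2 + (-864/179)^2*(γ15)^2 + (-72/179)^2*(γ24)^2 + (-2592/179)^2*(γ25)^2 + (-12/179)^2*(γ34)^2 + (-432/179)^2*(γ35)^2 + (-2773/179)^2*(γ45)^2 = 576/32041*(+1) + 746496/32041*(+1) + 5184/32041*(+1) + 6718464/32041*(+1) + 144/32041*(+1) + 186624/32041*(+1) + 7689529/32041*(-1) = -1 (each basis 2-blade squares to minus the product of its generators' squares); cross terms between blades sharing an index anticommute and cancel; the commuting (index-disjoint) pairs give grade-4 terms 2*c*c'*(blade product), which cancel blade by blade — γ1245: -124416/32041 + 124416/32041 = 0; γ1345: -20736/32041 + 20736/32041 = 0; γ2345: -62208/32041 + 62208/32041 = 0 — confirming B is simple. So B^2 = -1.
Answer: rotation, certificate B^2 = -1. The class reads off the invariant scalar -1 directly.


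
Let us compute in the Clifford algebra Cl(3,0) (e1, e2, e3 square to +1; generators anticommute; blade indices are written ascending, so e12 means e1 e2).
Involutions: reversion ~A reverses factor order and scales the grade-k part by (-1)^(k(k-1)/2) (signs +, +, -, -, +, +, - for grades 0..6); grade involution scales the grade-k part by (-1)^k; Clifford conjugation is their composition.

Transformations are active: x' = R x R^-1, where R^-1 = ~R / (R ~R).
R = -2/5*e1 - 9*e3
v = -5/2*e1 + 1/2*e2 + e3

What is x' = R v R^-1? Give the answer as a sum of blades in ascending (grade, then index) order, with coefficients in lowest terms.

~R = -2/5*e1 - 9*e3, and R ~R = 2029/25, so R^-1 = ~R / (2029/25).
R v = -8 - 1/5*e12 - 229/10*e13 + 9/2*e23
Answer: 10465/4058*e1 - 1/2*e2 + 1571/2029*e3


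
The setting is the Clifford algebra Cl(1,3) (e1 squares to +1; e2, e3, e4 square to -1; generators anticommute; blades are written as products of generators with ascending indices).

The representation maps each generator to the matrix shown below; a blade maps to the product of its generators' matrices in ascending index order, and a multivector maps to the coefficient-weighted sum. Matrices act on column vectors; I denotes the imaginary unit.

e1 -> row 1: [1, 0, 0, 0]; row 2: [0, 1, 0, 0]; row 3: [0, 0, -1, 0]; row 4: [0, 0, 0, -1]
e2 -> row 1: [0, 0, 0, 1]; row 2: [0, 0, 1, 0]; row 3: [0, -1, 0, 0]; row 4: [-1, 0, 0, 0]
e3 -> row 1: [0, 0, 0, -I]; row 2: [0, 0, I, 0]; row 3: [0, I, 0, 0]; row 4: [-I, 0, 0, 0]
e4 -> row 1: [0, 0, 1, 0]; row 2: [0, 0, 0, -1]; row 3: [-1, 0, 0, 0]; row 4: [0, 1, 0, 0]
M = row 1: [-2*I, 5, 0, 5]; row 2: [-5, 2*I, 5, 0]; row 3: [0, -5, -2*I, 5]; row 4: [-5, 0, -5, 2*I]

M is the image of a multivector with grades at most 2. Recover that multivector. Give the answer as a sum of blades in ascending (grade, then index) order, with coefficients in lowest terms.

Method: the blade images are trace-orthogonal — tr(rho(e_A) rho(e_B)^-1) = 4 if A = B and 0 otherwise — and rho(e_A)^-1 = (e_A)^2 * rho(e_A) with (e_A)^2 = +1 or -1, so the coefficient of e_A in the preimage is (e_A)^2 * tr(M rho(e_A))/4.
Nonzero projections over blades of grade <= 2: e2: (e2)^2 = -1, tr(M rho(e2)) = -20, coefficient 5; e2 e3: (e2 e3)^2 = -1, tr(M rho(e2 e3)) = -8, coefficient 2; e2 e4: (e2 e4)^2 = -1, tr(M rho(e2 e4)) = -20, coefficient 5. Every other blade of grade <= 2 projects to 0.
Answer: 5*e2 + 2*e2 e3 + 5*e2 e4


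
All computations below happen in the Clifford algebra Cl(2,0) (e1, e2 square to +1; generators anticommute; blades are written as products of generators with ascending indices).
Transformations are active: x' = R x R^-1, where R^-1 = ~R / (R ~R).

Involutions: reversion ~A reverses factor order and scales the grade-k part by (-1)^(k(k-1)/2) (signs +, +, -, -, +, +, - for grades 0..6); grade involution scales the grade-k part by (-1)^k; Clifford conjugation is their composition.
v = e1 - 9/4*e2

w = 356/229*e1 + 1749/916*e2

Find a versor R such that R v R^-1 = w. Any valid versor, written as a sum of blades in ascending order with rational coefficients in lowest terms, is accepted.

Equal squares first: v^2 = w^2 = 97/16. Then v + w = 585/229*e1 - 78/229*e2 is a versor taking v to w, provided it is invertible.
Answer: 585/229*e1 - 78/229*e2


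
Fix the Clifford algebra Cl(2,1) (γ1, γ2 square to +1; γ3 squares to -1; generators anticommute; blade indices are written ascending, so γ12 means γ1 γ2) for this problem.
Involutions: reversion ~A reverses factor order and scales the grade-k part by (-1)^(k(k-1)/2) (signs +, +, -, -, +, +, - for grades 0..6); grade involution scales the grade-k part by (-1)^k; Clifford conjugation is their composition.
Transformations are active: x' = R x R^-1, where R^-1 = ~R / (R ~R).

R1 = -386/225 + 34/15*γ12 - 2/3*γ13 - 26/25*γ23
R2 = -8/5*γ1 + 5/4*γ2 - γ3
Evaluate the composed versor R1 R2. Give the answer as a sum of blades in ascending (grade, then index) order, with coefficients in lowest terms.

Distribute over the terms of R2 (each basis-blade product reordered to ascending indices, repeated generators contracted through their squares):
R1 (-8/5*γ1) = 3088/1125*γ1 + 272/75*γ2 - 16/15*γ3 + 208/125*γ123
R1 (5/4*γ2) = 17/6*γ1 - 193/90*γ2 + 13/10*γ3 + 5/6*γ123
R1 (-γ3) = -2/3*γ1 - 26/25*γ2 + 386/225*γ3 - 34/15*γ123
Summing the partial products and collecting blades:
Answer: 11051/2250*γ1 + 199/450*γ2 + 877/450*γ3 + 173/750*γ123


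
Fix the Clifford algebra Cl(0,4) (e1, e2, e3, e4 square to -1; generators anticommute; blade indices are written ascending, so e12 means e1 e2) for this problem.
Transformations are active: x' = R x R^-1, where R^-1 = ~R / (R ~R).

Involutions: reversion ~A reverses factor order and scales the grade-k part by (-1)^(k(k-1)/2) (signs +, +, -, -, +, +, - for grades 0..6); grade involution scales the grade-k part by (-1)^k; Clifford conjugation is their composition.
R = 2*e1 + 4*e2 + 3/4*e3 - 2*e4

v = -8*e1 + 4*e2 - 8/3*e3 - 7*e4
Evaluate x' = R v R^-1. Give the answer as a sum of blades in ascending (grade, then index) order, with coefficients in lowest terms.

~R = 2*e1 + 4*e2 + 3/4*e3 - 2*e4, and R ~R = -393/16, so R^-1 = ~R / (-393/16).
R v = -12 + 40*e12 + 2/3*e13 - 30*e14 - 41/3*e23 - 20*e24 - 127/12*e34
Answer: 1304/131*e1 - 12/131*e2 + 1336/393*e3 + 661/131*e4


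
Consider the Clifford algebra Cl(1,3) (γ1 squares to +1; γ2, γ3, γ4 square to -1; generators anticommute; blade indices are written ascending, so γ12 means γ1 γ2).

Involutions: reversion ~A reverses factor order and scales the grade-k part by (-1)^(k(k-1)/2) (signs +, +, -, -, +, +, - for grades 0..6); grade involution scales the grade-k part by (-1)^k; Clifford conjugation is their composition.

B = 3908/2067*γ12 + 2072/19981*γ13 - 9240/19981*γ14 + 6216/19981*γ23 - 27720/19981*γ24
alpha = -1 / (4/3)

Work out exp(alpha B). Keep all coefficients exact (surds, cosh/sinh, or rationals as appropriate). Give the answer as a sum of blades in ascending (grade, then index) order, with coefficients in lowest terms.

B^2 term by term: the squares give (3908/2067)^2*(γ12)^2 + (2072/19981)^2*(γ13)^2 + (-9240/19981)^2*(γ14)^2 + (6216/19981)^2*(γ23)^2 + (-27720/19981)^2*(γ24)^2 = 15272464/4272489*(+1) + 4293184/399240361*(+1) + 85377600/399240361*(+1) + 38638656/399240361*(-1) + 768398400/399240361*(-1) = 16/9 (each basis 2-blade squares to minus the product of its generators' squares); cross terms between blades sharing an index anticommute and cancel; the commuting (index-disjoint) pairs give grade-4 terms 2*c*c'*(blade product), which cancel blade by blade — γ1234: 114871680/399240361 - 114871680/399240361 = 0 — confirming B is simple. So B^2 = 16/9.
B^2 = 16/9 — the positive square puts this in the hyperbolic regime; l = 4/3, alpha*l = -1, so exp(alpha B) = cosh(-1) + (sinh(-1)/(4/3))*B = cosh(1) + (-3*sinh(1)/4)*B.
Answer: cosh(1) - 977*sinh(1)/689*γ12 - 1554*sinh(1)/19981*γ13 + 6930*sinh(1)/19981*γ14 - 4662*sinh(1)/19981*γ23 + 20790*sinh(1)/19981*γ24


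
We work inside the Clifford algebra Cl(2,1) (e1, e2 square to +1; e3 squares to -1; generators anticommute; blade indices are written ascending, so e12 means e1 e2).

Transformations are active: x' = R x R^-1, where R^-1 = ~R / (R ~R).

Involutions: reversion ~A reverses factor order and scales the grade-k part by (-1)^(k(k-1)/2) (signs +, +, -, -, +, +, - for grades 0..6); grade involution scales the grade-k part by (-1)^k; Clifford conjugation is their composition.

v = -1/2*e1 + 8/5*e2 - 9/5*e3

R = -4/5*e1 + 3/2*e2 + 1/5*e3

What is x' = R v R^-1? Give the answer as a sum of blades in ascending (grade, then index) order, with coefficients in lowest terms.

~R = -4/5*e1 + 3/2*e2 + 1/5*e3, and R ~R = 57/20, so R^-1 = ~R / (57/20).
R v = 79/25 - 53/100*e12 + 77/50*e13 - 151/50*e23
Answer: -3631/2850*e1 + 164/95*e2 + 3197/1425*e3


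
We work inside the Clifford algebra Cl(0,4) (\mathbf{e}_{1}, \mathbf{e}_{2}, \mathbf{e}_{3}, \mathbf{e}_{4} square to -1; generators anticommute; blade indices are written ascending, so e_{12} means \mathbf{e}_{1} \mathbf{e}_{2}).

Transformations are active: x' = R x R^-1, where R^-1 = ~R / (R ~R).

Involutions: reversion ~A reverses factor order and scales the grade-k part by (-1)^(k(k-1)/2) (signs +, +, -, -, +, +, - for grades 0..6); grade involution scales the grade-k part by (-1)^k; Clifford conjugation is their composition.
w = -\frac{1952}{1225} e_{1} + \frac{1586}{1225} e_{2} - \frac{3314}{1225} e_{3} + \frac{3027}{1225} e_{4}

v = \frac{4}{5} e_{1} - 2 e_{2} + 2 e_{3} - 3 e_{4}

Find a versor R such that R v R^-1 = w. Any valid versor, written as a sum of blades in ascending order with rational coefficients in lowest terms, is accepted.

Take R = v + w = -\frac{972}{1225} e_{1} - \frac{864}{1225} e_{2} - \frac{864}{1225} e_{3} - \frac{648}{1225} e_{4}. Because q(v) = q(w) = -\frac{441}{25}, conjugation by R sends v exactly to w.
Answer: -\frac{972}{1225} e_{1} - \frac{864}{1225} e_{2} - \frac{864}{1225} e_{3} - \frac{648}{1225} e_{4}


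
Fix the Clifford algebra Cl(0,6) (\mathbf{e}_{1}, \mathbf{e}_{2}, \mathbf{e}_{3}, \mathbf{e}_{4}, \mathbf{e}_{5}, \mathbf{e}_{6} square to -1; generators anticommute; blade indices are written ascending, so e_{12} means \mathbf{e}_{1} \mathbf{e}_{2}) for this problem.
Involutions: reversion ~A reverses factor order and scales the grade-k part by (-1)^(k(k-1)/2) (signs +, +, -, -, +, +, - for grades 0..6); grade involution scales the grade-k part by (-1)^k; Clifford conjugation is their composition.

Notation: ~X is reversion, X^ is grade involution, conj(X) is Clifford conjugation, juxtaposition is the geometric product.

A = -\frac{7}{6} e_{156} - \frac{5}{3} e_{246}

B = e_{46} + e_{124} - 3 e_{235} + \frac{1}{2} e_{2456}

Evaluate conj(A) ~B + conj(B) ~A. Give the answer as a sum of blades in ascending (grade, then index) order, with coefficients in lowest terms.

first term: -\frac{5}{3} e_{2} + \frac{5}{6} e_{5} + \frac{5}{3} e_{16} + \frac{7}{12} e_{124} - \frac{7}{6} e_{145} - \frac{7}{2} e_{1236} - \frac{7}{6} e_{2456} - 5 e_{3456}
second term: \frac{5}{3} e_{2} + \frac{5}{6} e_{5} - \frac{5}{3} e_{16} - \frac{7}{12} e_{124} - \frac{7}{6} e_{145} - \frac{7}{2} e_{1236} - \frac{7}{6} e_{2456} - 5 e_{3456}
Answer: \frac{5}{3} e_{5} - \frac{7}{3} e_{145} - 7 e_{1236} - \frac{7}{3} e_{2456} - 10 e_{3456}


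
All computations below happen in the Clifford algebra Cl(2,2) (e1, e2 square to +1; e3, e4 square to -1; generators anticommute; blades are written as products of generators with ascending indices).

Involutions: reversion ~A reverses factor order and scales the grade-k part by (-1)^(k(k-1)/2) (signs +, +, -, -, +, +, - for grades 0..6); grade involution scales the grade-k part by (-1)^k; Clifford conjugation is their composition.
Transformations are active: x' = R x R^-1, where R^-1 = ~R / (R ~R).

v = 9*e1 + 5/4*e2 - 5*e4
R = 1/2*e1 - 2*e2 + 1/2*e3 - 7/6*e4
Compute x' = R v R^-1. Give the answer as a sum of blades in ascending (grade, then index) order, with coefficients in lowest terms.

~R = 1/2*e1 - 2*e2 + 1/2*e3 - 7/6*e4, and R ~R = 95/36, so R^-1 = ~R / (95/36).
R v = -23/6 + 149/8*e1 e2 - 9/2*e1 e3 + 8*e1 e4 - 5/8*e2 e3 + 275/24*e2 e4 - 5/2*e3 e4
Answer: -993/95*e1 + 1733/380*e2 - 138/95*e3 + 797/95*e4


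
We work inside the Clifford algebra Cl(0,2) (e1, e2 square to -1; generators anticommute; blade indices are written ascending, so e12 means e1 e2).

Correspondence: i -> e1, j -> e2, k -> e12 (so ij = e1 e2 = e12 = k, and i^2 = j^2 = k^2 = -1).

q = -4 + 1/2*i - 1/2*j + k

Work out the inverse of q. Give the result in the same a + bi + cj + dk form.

In blades: q = -4 + 1/2*e1 - 1/2*e2 + e12.
With qbar = -4 - 1/2*e1 + 1/2*e2 - e12 (scalar fixed, mapped units negated), q qbar = 35/2 (the sum of squared coefficients), so q^-1 = qbar / (35/2) = -8/35 - 1/35*e1 + 1/35*e2 - 2/35*e12; translating back:
Answer: -8/35 - 1/35*i + 1/35*j - 2/35*k


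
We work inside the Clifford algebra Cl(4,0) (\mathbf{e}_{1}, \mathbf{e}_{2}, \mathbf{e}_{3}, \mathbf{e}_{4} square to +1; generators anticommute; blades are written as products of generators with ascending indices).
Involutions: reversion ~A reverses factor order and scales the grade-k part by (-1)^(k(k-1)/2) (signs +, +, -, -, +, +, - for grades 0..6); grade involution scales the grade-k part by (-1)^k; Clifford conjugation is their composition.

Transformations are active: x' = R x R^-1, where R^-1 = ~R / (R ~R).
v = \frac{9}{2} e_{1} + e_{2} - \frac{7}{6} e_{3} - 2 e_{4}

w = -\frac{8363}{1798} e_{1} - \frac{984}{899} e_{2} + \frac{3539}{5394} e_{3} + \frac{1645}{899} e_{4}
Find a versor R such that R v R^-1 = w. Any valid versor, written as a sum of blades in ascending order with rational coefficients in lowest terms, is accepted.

Here q(v) = q(w) = \frac{479}{18}; the classical choice R = v + w = -\frac{136}{899} e_{1} - \frac{85}{899} e_{2} - \frac{459}{899} e_{3} - \frac{153}{899} e_{4} then realises v -> w under the sandwich.
Answer: -\frac{136}{899} e_{1} - \frac{85}{899} e_{2} - \frac{459}{899} e_{3} - \frac{153}{899} e_{4}


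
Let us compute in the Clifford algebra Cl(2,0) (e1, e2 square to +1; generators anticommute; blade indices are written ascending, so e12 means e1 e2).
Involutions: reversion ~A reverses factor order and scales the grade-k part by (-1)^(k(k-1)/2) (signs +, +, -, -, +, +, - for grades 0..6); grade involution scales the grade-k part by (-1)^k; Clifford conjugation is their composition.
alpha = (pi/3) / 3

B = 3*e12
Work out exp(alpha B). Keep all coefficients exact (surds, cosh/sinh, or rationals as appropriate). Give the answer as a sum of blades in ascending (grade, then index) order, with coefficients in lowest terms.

B^2 = (3)^2*(e12)^2 = 9*(-1) = -9 (a basis 2-blade squares to minus the product of its generators' squares).
B^2 = -9 — a negative square means the series sums to a rotation: l = 3, alpha*l = pi/3, so exp(alpha B) = cos(pi/3) + (sin(pi/3)/3)*B = 1/2 + (sqrt(3)/6)*B.
Answer: 1/2 + sqrt(3)/2*e12


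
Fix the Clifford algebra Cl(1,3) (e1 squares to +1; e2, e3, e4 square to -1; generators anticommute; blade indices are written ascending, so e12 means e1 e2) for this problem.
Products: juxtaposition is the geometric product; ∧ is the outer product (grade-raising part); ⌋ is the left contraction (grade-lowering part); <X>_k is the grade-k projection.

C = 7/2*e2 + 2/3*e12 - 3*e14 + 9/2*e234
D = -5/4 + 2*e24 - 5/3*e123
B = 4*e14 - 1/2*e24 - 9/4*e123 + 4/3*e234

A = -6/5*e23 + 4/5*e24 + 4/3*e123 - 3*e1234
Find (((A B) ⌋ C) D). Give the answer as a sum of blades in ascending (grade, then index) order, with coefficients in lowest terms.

step 1: 17/5 - 67/10*e1 + 16/15*e3 + 167/20*e4 - 16/5*e12 + 3/2*e13 - 16/9*e14 - 12*e23 + 3/5*e34 + 17/15*e134 + 16/3*e234 - 24/5*e1234
step 2: 136/5 - 501/20*e1 + 71/15*e2 + 741/10*e4 + 34/15*e12 - 51/5*e14 - 1503/40*e23 + 24/5*e24 + 153/10*e234
step 3: -218/5 - 501/16*e1 + 8537/60*e2 + 1207/45*e3 - 12251/120*e4 - 697/30*e12 - 71/9*e13 - 1037/60*e14 + 2839/32*e23 + 242/5*e24 - 1503/20*e34 - 136/3*e123 - 501/10*e124 + 8*e134 - 289/8*e234 + 247/2*e1234
Answer: -218/5 - 501/16*e1 + 8537/60*e2 + 1207/45*e3 - 12251/120*e4 - 697/30*e12 - 71/9*e13 - 1037/60*e14 + 2839/32*e23 + 242/5*e24 - 1503/20*e34 - 136/3*e123 - 501/10*e124 + 8*e134 - 289/8*e234 + 247/2*e1234


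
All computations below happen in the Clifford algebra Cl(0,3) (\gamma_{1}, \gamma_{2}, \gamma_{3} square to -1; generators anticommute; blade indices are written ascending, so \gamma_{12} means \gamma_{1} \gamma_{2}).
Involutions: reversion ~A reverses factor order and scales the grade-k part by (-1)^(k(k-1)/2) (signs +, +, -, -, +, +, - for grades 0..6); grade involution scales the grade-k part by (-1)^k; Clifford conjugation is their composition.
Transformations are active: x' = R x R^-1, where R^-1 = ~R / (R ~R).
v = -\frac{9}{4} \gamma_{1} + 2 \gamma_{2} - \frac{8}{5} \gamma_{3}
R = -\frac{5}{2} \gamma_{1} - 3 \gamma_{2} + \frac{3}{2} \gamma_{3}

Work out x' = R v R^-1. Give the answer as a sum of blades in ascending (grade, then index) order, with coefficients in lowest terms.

~R = -\frac{5}{2} \gamma_{1} - 3 \gamma_{2} + \frac{3}{2} \gamma_{3}, and R ~R = -\frac{35}{2}, so R^-1 = ~R / (-\frac{35}{2}).
R v = \frac{111}{40} - \frac{47}{4} \gamma_{12} + \frac{59}{8} \gamma_{13} + \frac{9}{5} \gamma_{23}
Answer: \frac{213}{70} \gamma_{1} - \frac{367}{350} \gamma_{2} + \frac{787}{700} \gamma_{3}


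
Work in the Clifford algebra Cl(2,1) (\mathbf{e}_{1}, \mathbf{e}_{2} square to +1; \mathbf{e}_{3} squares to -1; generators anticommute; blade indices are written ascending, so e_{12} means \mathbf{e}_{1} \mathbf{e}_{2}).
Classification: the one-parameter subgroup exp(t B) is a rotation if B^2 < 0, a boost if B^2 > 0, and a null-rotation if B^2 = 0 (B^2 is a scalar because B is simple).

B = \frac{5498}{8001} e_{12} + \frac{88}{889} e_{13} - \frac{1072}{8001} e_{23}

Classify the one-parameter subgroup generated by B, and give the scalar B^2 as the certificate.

B^2 term by term: the squares give (\frac{5498}{8001})^2*(e_{12})^2 + (\frac{88}{889})^2*(e_{13})^2 + (-\frac{1072}{8001})^2*(e_{23})^2 = \frac{30228004}{64016001}*(-1) + \frac{7744}{790321}*(+1) + \frac{1149184}{64016001}*(+1) = -\frac{4}{9} (each basis 2-blade squares to minus the product of its generators' squares); cross terms between blades sharing an index anticommute and cancel. So B^2 = -\frac{4}{9}.
Answer: rotation, certificate B^2 = -\frac{4}{9}. Check the certificate: B^2 = -\frac{4}{9}, and that sign is decisive whatever form B takes.


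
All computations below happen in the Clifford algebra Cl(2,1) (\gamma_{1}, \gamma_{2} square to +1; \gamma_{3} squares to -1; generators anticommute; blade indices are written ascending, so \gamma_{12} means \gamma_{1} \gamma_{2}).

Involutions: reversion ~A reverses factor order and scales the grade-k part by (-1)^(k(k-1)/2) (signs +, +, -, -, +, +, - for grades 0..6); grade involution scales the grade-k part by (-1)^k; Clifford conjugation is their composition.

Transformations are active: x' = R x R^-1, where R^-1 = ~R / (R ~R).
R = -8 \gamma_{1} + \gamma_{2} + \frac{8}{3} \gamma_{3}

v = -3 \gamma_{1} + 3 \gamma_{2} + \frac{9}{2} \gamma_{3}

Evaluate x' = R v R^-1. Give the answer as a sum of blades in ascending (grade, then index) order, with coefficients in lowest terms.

~R = -8 \gamma_{1} + \gamma_{2} + \frac{8}{3} \gamma_{3}, and R ~R = \frac{521}{9}, so R^-1 = ~R / (\frac{521}{9}).
R v = 15 - 21 \gamma_{12} - 28 \gamma_{13} - \frac{7}{2} \gamma_{23}
Answer: -\frac{597}{521} \gamma_{1} - \frac{1293}{521} \gamma_{2} - \frac{3249}{1042} \gamma_{3}


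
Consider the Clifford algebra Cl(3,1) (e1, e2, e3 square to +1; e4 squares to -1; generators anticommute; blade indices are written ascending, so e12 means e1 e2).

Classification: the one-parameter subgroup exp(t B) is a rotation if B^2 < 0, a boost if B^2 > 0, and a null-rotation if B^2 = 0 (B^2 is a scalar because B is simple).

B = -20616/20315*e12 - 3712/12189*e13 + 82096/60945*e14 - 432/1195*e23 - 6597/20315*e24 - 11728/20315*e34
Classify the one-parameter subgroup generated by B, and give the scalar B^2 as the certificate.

B^2 term by term: the squares give (-20616/20315)^2*(e12)^2 + (-3712/12189)^2*(e13)^2 + (82096/60945)^2*(e14)^2 + (-432/1195)^2*(e23)^2 + (-6597/20315)^2*(e24)^2 + (-11728/20315)^2*(e34)^2 = 425019456/412699225*(-1) + 13778944/148571721*(-1) + 6739753216/3714293025*(+1) + 186624/1428025*(-1) + 43520409/412699225*(+1) + 137545984/412699225*(+1) = 1 (each basis 2-blade squares to minus the product of its generators' squares); cross terms between blades sharing an index anticommute and cancel; the commuting (index-disjoint) pairs give grade-4 terms 2*c*c'*(blade product), which cancel blade by blade — e1234: 483568896/412699225 - 16325376/82539845 - 23643648/24276425 = 0 — confirming B is simple. So B^2 = 1.
Answer: boost, certificate B^2 = 1. Note: conjugating B changes its blade decomposition but never the scalar B^2 = 1, whose sign settles the classification.


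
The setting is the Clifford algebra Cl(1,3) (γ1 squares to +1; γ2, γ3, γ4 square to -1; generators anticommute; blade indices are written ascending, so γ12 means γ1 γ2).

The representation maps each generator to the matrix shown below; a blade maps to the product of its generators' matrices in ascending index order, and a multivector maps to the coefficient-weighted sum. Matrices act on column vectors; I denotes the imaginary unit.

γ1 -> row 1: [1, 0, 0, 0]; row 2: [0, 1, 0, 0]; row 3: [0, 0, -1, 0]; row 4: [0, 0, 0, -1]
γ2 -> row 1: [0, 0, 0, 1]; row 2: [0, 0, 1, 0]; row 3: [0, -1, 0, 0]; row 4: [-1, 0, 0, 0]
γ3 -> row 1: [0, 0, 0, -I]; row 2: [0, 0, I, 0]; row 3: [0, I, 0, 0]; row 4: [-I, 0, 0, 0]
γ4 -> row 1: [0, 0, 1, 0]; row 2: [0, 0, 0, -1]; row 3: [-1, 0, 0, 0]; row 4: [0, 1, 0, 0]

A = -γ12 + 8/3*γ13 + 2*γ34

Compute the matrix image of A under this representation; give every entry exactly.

Bivector images (products of the table entries): rho(γ12) = rho(γ1)rho(γ2) = row 1: [0, 0, 0, 1]; row 2: [0, 0, 1, 0]; row 3: [0, 1, 0, 0]; row 4: [1, 0, 0, 0]; rho(γ13) = rho(γ1)rho(γ3) = row 1: [0, 0, 0, -I]; row 2: [0, 0, I, 0]; row 3: [0, -I, 0, 0]; row 4: [I, 0, 0, 0]; rho(γ34) = rho(γ3)rho(γ4) = row 1: [0, -I, 0, 0]; row 2: [-I, 0, 0, 0]; row 3: [0, 0, 0, -I]; row 4: [0, 0, -I, 0].
M = (-1)*rho(γ12) + (8/3)*rho(γ13) + (2)*rho(γ34), summed entrywise:
Answer: row 1: [0, -2*I, 0, -1 - 8*I/3]; row 2: [-2*I, 0, -1 + 8*I/3, 0]; row 3: [0, -1 - 8*I/3, 0, -2*I]; row 4: [-1 + 8*I/3, 0, -2*I, 0]


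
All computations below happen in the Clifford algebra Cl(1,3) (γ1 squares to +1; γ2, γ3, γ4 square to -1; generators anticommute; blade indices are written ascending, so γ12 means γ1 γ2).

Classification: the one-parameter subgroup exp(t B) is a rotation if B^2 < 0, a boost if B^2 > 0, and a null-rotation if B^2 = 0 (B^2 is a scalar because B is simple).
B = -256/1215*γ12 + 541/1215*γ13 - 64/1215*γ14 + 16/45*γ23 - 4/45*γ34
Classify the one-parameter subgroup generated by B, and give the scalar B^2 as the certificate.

B^2 term by term: the squares give (-256/1215)^2*(γ12)^2 + (541/1215)^2*(γ13)^2 + (-64/1215)^2*(γ14)^2 + (16/45)^2*(γ23)^2 + (-4/45)^2*(γ34)^2 = 65536/1476225*(+1) + 292681/1476225*(+1) + 4096/1476225*(+1) + 256/2025*(-1) + 16/2025*(-1) = 1/9 (each basis 2-blade squares to minus the product of its generators' squares); cross terms between blades sharing an index anticommute and cancel; the commuting (index-disjoint) pairs give grade-4 terms 2*c*c'*(blade product), which cancel blade by blade — γ1234: 2048/54675 - 2048/54675 = 0 — confirming B is simple. So B^2 = 1/9.
Answer: boost, certificate B^2 = 1/9. The invariant at work: B^2 = 1/9 is unchanged by conjugation, hence its sign classifies the subgroup whatever basis B is written in.


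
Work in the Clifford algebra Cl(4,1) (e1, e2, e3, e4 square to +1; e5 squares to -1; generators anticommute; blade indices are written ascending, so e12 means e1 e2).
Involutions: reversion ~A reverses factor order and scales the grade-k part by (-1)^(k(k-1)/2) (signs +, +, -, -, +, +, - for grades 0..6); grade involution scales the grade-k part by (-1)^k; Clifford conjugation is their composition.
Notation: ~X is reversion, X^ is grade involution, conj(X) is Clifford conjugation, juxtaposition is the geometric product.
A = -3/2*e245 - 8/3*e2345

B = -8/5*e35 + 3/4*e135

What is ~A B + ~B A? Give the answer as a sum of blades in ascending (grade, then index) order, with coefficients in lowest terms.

first term: -64/15*e24 + 2*e124 + 12/5*e234 + 9/8*e1234
second term: 64/15*e24 - 2*e124 - 12/5*e234 + 9/8*e1234
Answer: 9/4*e1234


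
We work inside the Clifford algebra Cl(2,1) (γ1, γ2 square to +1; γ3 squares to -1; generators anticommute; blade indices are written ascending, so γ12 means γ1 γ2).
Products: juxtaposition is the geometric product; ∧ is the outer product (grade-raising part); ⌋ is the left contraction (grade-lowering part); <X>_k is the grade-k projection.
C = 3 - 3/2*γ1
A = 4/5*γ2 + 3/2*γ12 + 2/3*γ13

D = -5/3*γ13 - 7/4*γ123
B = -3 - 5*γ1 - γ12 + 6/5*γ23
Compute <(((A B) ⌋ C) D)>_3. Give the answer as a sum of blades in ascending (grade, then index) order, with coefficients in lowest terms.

step 1: 3/2 + 4/5*γ1 + 51/10*γ2 + 322/75*γ3 + 3/10*γ12 - 1/5*γ13 - 2/3*γ23
step 2: 33/10 - 9/4*γ1
step 3: 15/4*γ3 - 11/2*γ13 + 63/16*γ23 - 231/40*γ123
step 4: -231/40*γ123
Answer: -231/40*γ123


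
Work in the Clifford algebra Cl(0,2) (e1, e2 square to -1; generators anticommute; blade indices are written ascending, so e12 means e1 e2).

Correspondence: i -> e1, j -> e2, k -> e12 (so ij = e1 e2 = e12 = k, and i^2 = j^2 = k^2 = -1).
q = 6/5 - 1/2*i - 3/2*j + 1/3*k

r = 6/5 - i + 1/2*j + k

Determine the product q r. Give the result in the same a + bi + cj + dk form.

In blades: q = 6/5 - 1/2*e1 - 3/2*e2 + 1/3*e12, r = 6/5 - e1 + 1/2*e2 + e12.
Distribute q over r term by term (generator squares from the signature, products reordered to ascending indices): (6/5)*r = 36/25 - 6/5*e1 + 3/5*e2 + 6/5*e12; (-1/2*e1)*r = -1/2 - 3/5*e1 + 1/2*e2 - 1/4*e12; (-3/2*e2)*r = 3/4 - 3/2*e1 - 9/5*e2 - 3/2*e12; (1/3*e12)*r = -1/3 - 1/6*e1 - 1/3*e2 + 2/5*e12.
Sum: 407/300 - 52/15*e1 - 31/30*e2 - 3/20*e12; translating back through the correspondence:
Answer: 407/300 - 52/15*i - 31/30*j - 3/20*k


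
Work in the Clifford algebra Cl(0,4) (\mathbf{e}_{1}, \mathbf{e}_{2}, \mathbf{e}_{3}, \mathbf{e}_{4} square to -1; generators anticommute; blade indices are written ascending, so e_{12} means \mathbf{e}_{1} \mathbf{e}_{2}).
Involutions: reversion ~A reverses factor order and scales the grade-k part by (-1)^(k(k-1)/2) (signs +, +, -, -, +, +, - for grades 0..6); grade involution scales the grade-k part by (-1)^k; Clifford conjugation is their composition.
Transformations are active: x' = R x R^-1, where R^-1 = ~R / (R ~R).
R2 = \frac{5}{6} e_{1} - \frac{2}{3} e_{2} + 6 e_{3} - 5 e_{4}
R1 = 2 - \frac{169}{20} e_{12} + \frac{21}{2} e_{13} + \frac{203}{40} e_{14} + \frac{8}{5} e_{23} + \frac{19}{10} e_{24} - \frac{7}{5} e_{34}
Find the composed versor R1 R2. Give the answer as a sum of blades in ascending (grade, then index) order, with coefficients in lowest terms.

Distribute over the terms of R2 (each basis-blade product reordered to ascending indices, repeated generators contracted through their squares):
R1 (\frac{5}{6} e_{1}) = \frac{5}{3} e_{1} - \frac{169}{24} e_{2} + \frac{35}{4} e_{3} + \frac{203}{48} e_{4} + \frac{4}{3} e_{123} + \frac{19}{12} e_{124} - \frac{7}{6} e_{134}
R1 (-\frac{2}{3} e_{2}) = -\frac{169}{30} e_{1} - \frac{4}{3} e_{2} - \frac{16}{15} e_{3} - \frac{19}{15} e_{4} + 7 e_{123} + \frac{203}{60} e_{124} + \frac{14}{15} e_{234}
R1 (6 e_{3}) = -63 e_{1} - \frac{48}{5} e_{2} + 12 e_{3} - \frac{42}{5} e_{4} - \frac{507}{10} e_{123} - \frac{609}{20} e_{134} - \frac{57}{5} e_{234}
R1 (-5 e_{4}) = \frac{203}{8} e_{1} + \frac{19}{2} e_{2} - 7 e_{3} - 10 e_{4} + \frac{169}{4} e_{124} - \frac{105}{2} e_{134} - 8 e_{234}
Summing the partial products and collecting blades:
Answer: -\frac{4991}{120} e_{1} - \frac{339}{40} e_{2} + \frac{761}{60} e_{3} - \frac{247}{16} e_{4} - \frac{1271}{30} e_{123} + \frac{2833}{60} e_{124} - \frac{5047}{60} e_{134} - \frac{277}{15} e_{234}
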